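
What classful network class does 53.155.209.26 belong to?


First octet: 53
Binary: 00110101
0xxxxxxx -> Class A (1-126)
Class A, default mask 255.0.0.0 (/8)


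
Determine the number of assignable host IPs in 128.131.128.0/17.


Host bits = 32 - 17 = 15
Total addresses = 2^15 = 32768
Usable = total - 2 (network and broadcast)
Usable hosts: 32766


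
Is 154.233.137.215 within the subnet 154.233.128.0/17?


Subnet network: 154.233.128.0
Test IP AND mask: 154.233.128.0
Yes, 154.233.137.215 is in 154.233.128.0/17


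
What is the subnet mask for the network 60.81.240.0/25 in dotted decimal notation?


/25 means 25 network bits, 7 host bits
Binary: 11111111111111111111111110000000
Mask: 255.255.255.128


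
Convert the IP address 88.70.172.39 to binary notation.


88 = 01011000
70 = 01000110
172 = 10101100
39 = 00100111
Binary: 01011000.01000110.10101100.00100111


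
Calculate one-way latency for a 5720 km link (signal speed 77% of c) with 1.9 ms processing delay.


Speed = 0.77 * 3e5 km/s = 231000 km/s
Propagation delay = 5720 / 231000 = 0.0248 s = 24.7619 ms
Processing delay = 1.9 ms
Total one-way latency = 26.6619 ms


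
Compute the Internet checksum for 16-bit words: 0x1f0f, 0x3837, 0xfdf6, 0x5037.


Sum all words (with carry folding):
+ 0x1f0f = 0x1f0f
+ 0x3837 = 0x5746
+ 0xfdf6 = 0x553d
+ 0x5037 = 0xa574
One's complement: ~0xa574
Checksum = 0x5a8b


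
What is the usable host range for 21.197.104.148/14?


Network: 21.196.0.0
Broadcast: 21.199.255.255
First usable = network + 1
Last usable = broadcast - 1
Range: 21.196.0.1 to 21.199.255.254


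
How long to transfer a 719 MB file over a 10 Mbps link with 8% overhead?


Effective throughput = 10 * (1 - 8/100) = 9.2 Mbps
File size in Mb = 719 * 8 = 5752 Mb
Time = 5752 / 9.2
Time = 625.2174 seconds


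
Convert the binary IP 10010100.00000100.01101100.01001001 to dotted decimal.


10010100 = 148
00000100 = 4
01101100 = 108
01001001 = 73
IP: 148.4.108.73


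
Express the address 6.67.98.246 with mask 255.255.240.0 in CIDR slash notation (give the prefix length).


Binary: 11111111.11111111.11110000.00000000
Count leading 1s
Prefix: /20


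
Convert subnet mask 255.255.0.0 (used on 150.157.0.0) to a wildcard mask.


Subnet mask: 255.255.0.0
Wildcard = 255.255.255.255 - subnet mask
255 - 255 = 0
255 - 255 = 0
255 - 0 = 255
255 - 0 = 255
Wildcard: 0.0.255.255


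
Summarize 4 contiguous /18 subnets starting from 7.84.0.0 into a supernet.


Original prefix: /18
Number of subnets: 4 = 2^2
New prefix = 18 - 2 = 16
Supernet: 7.84.0.0/16


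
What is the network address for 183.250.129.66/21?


IP:   10110111.11111010.10000001.01000010
Mask: 11111111.11111111.11111000.00000000
AND operation:
Net:  10110111.11111010.10000000.00000000
Network: 183.250.128.0/21


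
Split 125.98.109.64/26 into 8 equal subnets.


New prefix = 26 + 3 = 29
Each subnet has 8 addresses
  125.98.109.64/29
  125.98.109.72/29
  125.98.109.80/29
  125.98.109.88/29
  125.98.109.96/29
  125.98.109.104/29
  125.98.109.112/29
  125.98.109.120/29
Subnets: 125.98.109.64/29, 125.98.109.72/29, 125.98.109.80/29, 125.98.109.88/29, 125.98.109.96/29, 125.98.109.104/29, 125.98.109.112/29, 125.98.109.120/29


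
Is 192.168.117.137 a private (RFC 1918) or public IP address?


RFC 1918 private ranges:
  10.0.0.0/8 (10.0.0.0 - 10.255.255.255)
  172.16.0.0/12 (172.16.0.0 - 172.31.255.255)
  192.168.0.0/16 (192.168.0.0 - 192.168.255.255)
Private (in 192.168.0.0/16)


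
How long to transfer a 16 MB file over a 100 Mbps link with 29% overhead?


Effective throughput = 100 * (1 - 29/100) = 71 Mbps
File size in Mb = 16 * 8 = 128 Mb
Time = 128 / 71
Time = 1.8028 seconds


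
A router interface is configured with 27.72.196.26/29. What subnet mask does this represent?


/29 means 29 network bits, 3 host bits
Binary: 11111111111111111111111111111000
Mask: 255.255.255.248


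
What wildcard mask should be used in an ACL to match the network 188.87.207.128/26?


Subnet mask: 255.255.255.192
Wildcard = 255.255.255.255 - subnet mask
255 - 255 = 0
255 - 255 = 0
255 - 255 = 0
255 - 192 = 63
Wildcard: 0.0.0.63


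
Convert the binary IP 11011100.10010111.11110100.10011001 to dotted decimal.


11011100 = 220
10010111 = 151
11110100 = 244
10011001 = 153
IP: 220.151.244.153


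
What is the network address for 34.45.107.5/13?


IP:   00100010.00101101.01101011.00000101
Mask: 11111111.11111000.00000000.00000000
AND operation:
Net:  00100010.00101000.00000000.00000000
Network: 34.40.0.0/13


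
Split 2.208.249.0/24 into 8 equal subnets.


New prefix = 24 + 3 = 27
Each subnet has 32 addresses
  2.208.249.0/27
  2.208.249.32/27
  2.208.249.64/27
  2.208.249.96/27
  2.208.249.128/27
  2.208.249.160/27
  2.208.249.192/27
  2.208.249.224/27
Subnets: 2.208.249.0/27, 2.208.249.32/27, 2.208.249.64/27, 2.208.249.96/27, 2.208.249.128/27, 2.208.249.160/27, 2.208.249.192/27, 2.208.249.224/27


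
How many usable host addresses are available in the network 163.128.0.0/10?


Host bits = 32 - 10 = 22
Total addresses = 2^22 = 4194304
Usable = total - 2 (network and broadcast)
Usable hosts: 4194302


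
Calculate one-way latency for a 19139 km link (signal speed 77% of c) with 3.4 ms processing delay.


Speed = 0.77 * 3e5 km/s = 231000 km/s
Propagation delay = 19139 / 231000 = 0.0829 s = 82.8528 ms
Processing delay = 3.4 ms
Total one-way latency = 86.2528 ms


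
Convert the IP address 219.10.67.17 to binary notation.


219 = 11011011
10 = 00001010
67 = 01000011
17 = 00010001
Binary: 11011011.00001010.01000011.00010001


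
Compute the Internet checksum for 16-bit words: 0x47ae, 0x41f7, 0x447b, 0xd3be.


Sum all words (with carry folding):
+ 0x47ae = 0x47ae
+ 0x41f7 = 0x89a5
+ 0x447b = 0xce20
+ 0xd3be = 0xa1df
One's complement: ~0xa1df
Checksum = 0x5e20


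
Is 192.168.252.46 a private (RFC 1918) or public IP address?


RFC 1918 private ranges:
  10.0.0.0/8 (10.0.0.0 - 10.255.255.255)
  172.16.0.0/12 (172.16.0.0 - 172.31.255.255)
  192.168.0.0/16 (192.168.0.0 - 192.168.255.255)
Private (in 192.168.0.0/16)


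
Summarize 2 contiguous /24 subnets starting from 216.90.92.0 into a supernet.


Original prefix: /24
Number of subnets: 2 = 2^1
New prefix = 24 - 1 = 23
Supernet: 216.90.92.0/23


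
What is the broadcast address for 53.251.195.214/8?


Network: 53.0.0.0/8
Host bits = 24
Set all host bits to 1:
Broadcast: 53.255.255.255


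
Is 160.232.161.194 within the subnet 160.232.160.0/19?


Subnet network: 160.232.160.0
Test IP AND mask: 160.232.160.0
Yes, 160.232.161.194 is in 160.232.160.0/19


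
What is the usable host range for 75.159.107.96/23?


Network: 75.159.106.0
Broadcast: 75.159.107.255
First usable = network + 1
Last usable = broadcast - 1
Range: 75.159.106.1 to 75.159.107.254


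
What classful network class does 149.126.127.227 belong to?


First octet: 149
Binary: 10010101
10xxxxxx -> Class B (128-191)
Class B, default mask 255.255.0.0 (/16)


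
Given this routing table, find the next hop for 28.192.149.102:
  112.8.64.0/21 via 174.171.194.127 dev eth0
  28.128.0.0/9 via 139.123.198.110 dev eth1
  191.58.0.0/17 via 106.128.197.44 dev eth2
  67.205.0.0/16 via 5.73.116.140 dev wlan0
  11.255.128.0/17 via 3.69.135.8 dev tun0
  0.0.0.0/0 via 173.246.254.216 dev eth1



Longest prefix match for 28.192.149.102:
  /21 112.8.64.0: no
  /9 28.128.0.0: MATCH
  /17 191.58.0.0: no
  /16 67.205.0.0: no
  /17 11.255.128.0: no
  /0 0.0.0.0: MATCH
Selected: next-hop 139.123.198.110 via eth1 (matched /9)


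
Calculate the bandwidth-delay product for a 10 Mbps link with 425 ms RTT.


BDP = bandwidth * RTT
= 10 Mbps * 425 ms
= 10 * 1e6 * 425 / 1000 bits
= 4250000 bits
= 531250 bytes
= 518.7988 KB
BDP = 4250000 bits (531250 bytes)


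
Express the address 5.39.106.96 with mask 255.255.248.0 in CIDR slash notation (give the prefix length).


Binary: 11111111.11111111.11111000.00000000
Count leading 1s
Prefix: /21


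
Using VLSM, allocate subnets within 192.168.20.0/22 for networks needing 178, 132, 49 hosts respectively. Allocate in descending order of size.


178 hosts -> /24 (254 usable): 192.168.20.0/24
132 hosts -> /24 (254 usable): 192.168.21.0/24
49 hosts -> /26 (62 usable): 192.168.22.0/26
Allocation: 192.168.20.0/24 (178 hosts, 254 usable); 192.168.21.0/24 (132 hosts, 254 usable); 192.168.22.0/26 (49 hosts, 62 usable)


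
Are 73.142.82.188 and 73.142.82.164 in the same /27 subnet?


Mask: 255.255.255.224
73.142.82.188 AND mask = 73.142.82.160
73.142.82.164 AND mask = 73.142.82.160
Yes, same subnet (73.142.82.160)


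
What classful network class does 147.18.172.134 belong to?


First octet: 147
Binary: 10010011
10xxxxxx -> Class B (128-191)
Class B, default mask 255.255.0.0 (/16)


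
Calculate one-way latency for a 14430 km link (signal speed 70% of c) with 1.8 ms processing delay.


Speed = 0.7 * 3e5 km/s = 210000 km/s
Propagation delay = 14430 / 210000 = 0.0687 s = 68.7143 ms
Processing delay = 1.8 ms
Total one-way latency = 70.5143 ms


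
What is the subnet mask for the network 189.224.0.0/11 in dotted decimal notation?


/11 means 11 network bits, 21 host bits
Binary: 11111111111000000000000000000000
Mask: 255.224.0.0


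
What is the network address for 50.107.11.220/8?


IP:   00110010.01101011.00001011.11011100
Mask: 11111111.00000000.00000000.00000000
AND operation:
Net:  00110010.00000000.00000000.00000000
Network: 50.0.0.0/8


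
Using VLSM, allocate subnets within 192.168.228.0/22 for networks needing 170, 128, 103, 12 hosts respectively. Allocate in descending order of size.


170 hosts -> /24 (254 usable): 192.168.228.0/24
128 hosts -> /24 (254 usable): 192.168.229.0/24
103 hosts -> /25 (126 usable): 192.168.230.0/25
12 hosts -> /28 (14 usable): 192.168.230.128/28
Allocation: 192.168.228.0/24 (170 hosts, 254 usable); 192.168.229.0/24 (128 hosts, 254 usable); 192.168.230.0/25 (103 hosts, 126 usable); 192.168.230.128/28 (12 hosts, 14 usable)


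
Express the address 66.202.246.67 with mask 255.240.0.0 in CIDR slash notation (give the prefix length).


Binary: 11111111.11110000.00000000.00000000
Count leading 1s
Prefix: /12


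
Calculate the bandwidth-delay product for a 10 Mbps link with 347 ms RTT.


BDP = bandwidth * RTT
= 10 Mbps * 347 ms
= 10 * 1e6 * 347 / 1000 bits
= 3470000 bits
= 433750 bytes
= 423.584 KB
BDP = 3470000 bits (433750 bytes)


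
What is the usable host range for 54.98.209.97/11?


Network: 54.96.0.0
Broadcast: 54.127.255.255
First usable = network + 1
Last usable = broadcast - 1
Range: 54.96.0.1 to 54.127.255.254


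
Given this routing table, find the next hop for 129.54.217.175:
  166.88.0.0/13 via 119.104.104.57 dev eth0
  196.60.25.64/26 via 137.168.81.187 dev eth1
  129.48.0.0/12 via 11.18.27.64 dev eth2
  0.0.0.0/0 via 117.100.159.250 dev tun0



Longest prefix match for 129.54.217.175:
  /13 166.88.0.0: no
  /26 196.60.25.64: no
  /12 129.48.0.0: MATCH
  /0 0.0.0.0: MATCH
Selected: next-hop 11.18.27.64 via eth2 (matched /12)


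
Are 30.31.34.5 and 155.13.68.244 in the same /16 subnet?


Mask: 255.255.0.0
30.31.34.5 AND mask = 30.31.0.0
155.13.68.244 AND mask = 155.13.0.0
No, different subnets (30.31.0.0 vs 155.13.0.0)


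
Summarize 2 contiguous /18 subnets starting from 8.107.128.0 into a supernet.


Original prefix: /18
Number of subnets: 2 = 2^1
New prefix = 18 - 1 = 17
Supernet: 8.107.128.0/17


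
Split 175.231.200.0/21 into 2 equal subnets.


New prefix = 21 + 1 = 22
Each subnet has 1024 addresses
  175.231.200.0/22
  175.231.204.0/22
Subnets: 175.231.200.0/22, 175.231.204.0/22


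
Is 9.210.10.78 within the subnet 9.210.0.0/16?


Subnet network: 9.210.0.0
Test IP AND mask: 9.210.0.0
Yes, 9.210.10.78 is in 9.210.0.0/16


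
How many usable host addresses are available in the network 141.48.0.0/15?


Host bits = 32 - 15 = 17
Total addresses = 2^17 = 131072
Usable = total - 2 (network and broadcast)
Usable hosts: 131070


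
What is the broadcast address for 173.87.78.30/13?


Network: 173.80.0.0/13
Host bits = 19
Set all host bits to 1:
Broadcast: 173.87.255.255


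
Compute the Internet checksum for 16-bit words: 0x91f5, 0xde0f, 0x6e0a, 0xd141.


Sum all words (with carry folding):
+ 0x91f5 = 0x91f5
+ 0xde0f = 0x7005
+ 0x6e0a = 0xde0f
+ 0xd141 = 0xaf51
One's complement: ~0xaf51
Checksum = 0x50ae


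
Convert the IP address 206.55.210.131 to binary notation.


206 = 11001110
55 = 00110111
210 = 11010010
131 = 10000011
Binary: 11001110.00110111.11010010.10000011


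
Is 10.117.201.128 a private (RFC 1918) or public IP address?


RFC 1918 private ranges:
  10.0.0.0/8 (10.0.0.0 - 10.255.255.255)
  172.16.0.0/12 (172.16.0.0 - 172.31.255.255)
  192.168.0.0/16 (192.168.0.0 - 192.168.255.255)
Private (in 10.0.0.0/8)


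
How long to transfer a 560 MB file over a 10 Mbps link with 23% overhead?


Effective throughput = 10 * (1 - 23/100) = 7.7 Mbps
File size in Mb = 560 * 8 = 4480 Mb
Time = 4480 / 7.7
Time = 581.8182 seconds


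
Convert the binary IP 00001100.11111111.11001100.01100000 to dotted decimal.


00001100 = 12
11111111 = 255
11001100 = 204
01100000 = 96
IP: 12.255.204.96


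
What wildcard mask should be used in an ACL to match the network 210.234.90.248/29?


Subnet mask: 255.255.255.248
Wildcard = 255.255.255.255 - subnet mask
255 - 255 = 0
255 - 255 = 0
255 - 255 = 0
255 - 248 = 7
Wildcard: 0.0.0.7


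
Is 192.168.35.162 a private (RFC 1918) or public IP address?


RFC 1918 private ranges:
  10.0.0.0/8 (10.0.0.0 - 10.255.255.255)
  172.16.0.0/12 (172.16.0.0 - 172.31.255.255)
  192.168.0.0/16 (192.168.0.0 - 192.168.255.255)
Private (in 192.168.0.0/16)


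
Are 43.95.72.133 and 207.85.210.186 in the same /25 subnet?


Mask: 255.255.255.128
43.95.72.133 AND mask = 43.95.72.128
207.85.210.186 AND mask = 207.85.210.128
No, different subnets (43.95.72.128 vs 207.85.210.128)


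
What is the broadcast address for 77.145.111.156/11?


Network: 77.128.0.0/11
Host bits = 21
Set all host bits to 1:
Broadcast: 77.159.255.255


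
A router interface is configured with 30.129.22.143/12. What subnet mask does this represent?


/12 means 12 network bits, 20 host bits
Binary: 11111111111100000000000000000000
Mask: 255.240.0.0


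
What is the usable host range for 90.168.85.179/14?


Network: 90.168.0.0
Broadcast: 90.171.255.255
First usable = network + 1
Last usable = broadcast - 1
Range: 90.168.0.1 to 90.171.255.254


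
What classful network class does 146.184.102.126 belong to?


First octet: 146
Binary: 10010010
10xxxxxx -> Class B (128-191)
Class B, default mask 255.255.0.0 (/16)


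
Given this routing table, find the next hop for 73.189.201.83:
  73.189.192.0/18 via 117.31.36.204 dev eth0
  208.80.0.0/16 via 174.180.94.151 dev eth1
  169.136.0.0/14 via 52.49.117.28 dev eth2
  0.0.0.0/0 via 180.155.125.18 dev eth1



Longest prefix match for 73.189.201.83:
  /18 73.189.192.0: MATCH
  /16 208.80.0.0: no
  /14 169.136.0.0: no
  /0 0.0.0.0: MATCH
Selected: next-hop 117.31.36.204 via eth0 (matched /18)


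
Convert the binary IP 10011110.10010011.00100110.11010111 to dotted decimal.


10011110 = 158
10010011 = 147
00100110 = 38
11010111 = 215
IP: 158.147.38.215


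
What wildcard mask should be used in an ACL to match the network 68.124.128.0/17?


Subnet mask: 255.255.128.0
Wildcard = 255.255.255.255 - subnet mask
255 - 255 = 0
255 - 255 = 0
255 - 128 = 127
255 - 0 = 255
Wildcard: 0.0.127.255


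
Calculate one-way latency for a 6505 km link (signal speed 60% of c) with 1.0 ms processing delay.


Speed = 0.6 * 3e5 km/s = 180000 km/s
Propagation delay = 6505 / 180000 = 0.0361 s = 36.1389 ms
Processing delay = 1.0 ms
Total one-way latency = 37.1389 ms


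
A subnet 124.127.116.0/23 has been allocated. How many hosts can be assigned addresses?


Host bits = 32 - 23 = 9
Total addresses = 2^9 = 512
Usable = total - 2 (network and broadcast)
Usable hosts: 510


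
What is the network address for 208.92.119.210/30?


IP:   11010000.01011100.01110111.11010010
Mask: 11111111.11111111.11111111.11111100
AND operation:
Net:  11010000.01011100.01110111.11010000
Network: 208.92.119.208/30


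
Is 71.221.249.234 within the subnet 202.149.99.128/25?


Subnet network: 202.149.99.128
Test IP AND mask: 71.221.249.128
No, 71.221.249.234 is not in 202.149.99.128/25


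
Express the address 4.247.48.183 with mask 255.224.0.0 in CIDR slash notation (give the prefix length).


Binary: 11111111.11100000.00000000.00000000
Count leading 1s
Prefix: /11


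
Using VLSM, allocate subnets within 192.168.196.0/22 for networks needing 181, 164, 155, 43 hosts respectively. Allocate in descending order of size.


181 hosts -> /24 (254 usable): 192.168.196.0/24
164 hosts -> /24 (254 usable): 192.168.197.0/24
155 hosts -> /24 (254 usable): 192.168.198.0/24
43 hosts -> /26 (62 usable): 192.168.199.0/26
Allocation: 192.168.196.0/24 (181 hosts, 254 usable); 192.168.197.0/24 (164 hosts, 254 usable); 192.168.198.0/24 (155 hosts, 254 usable); 192.168.199.0/26 (43 hosts, 62 usable)


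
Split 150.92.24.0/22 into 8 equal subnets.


New prefix = 22 + 3 = 25
Each subnet has 128 addresses
  150.92.24.0/25
  150.92.24.128/25
  150.92.25.0/25
  150.92.25.128/25
  150.92.26.0/25
  150.92.26.128/25
  150.92.27.0/25
  150.92.27.128/25
Subnets: 150.92.24.0/25, 150.92.24.128/25, 150.92.25.0/25, 150.92.25.128/25, 150.92.26.0/25, 150.92.26.128/25, 150.92.27.0/25, 150.92.27.128/25


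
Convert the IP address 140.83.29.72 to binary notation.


140 = 10001100
83 = 01010011
29 = 00011101
72 = 01001000
Binary: 10001100.01010011.00011101.01001000


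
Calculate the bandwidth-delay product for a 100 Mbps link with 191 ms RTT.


BDP = bandwidth * RTT
= 100 Mbps * 191 ms
= 100 * 1e6 * 191 / 1000 bits
= 19100000 bits
= 2387500 bytes
= 2331.543 KB
BDP = 19100000 bits (2387500 bytes)


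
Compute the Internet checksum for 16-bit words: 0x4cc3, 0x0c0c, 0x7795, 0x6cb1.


Sum all words (with carry folding):
+ 0x4cc3 = 0x4cc3
+ 0x0c0c = 0x58cf
+ 0x7795 = 0xd064
+ 0x6cb1 = 0x3d16
One's complement: ~0x3d16
Checksum = 0xc2e9


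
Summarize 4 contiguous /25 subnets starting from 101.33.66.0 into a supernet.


Original prefix: /25
Number of subnets: 4 = 2^2
New prefix = 25 - 2 = 23
Supernet: 101.33.66.0/23


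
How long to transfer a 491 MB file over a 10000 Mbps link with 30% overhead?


Effective throughput = 10000 * (1 - 30/100) = 7000 Mbps
File size in Mb = 491 * 8 = 3928 Mb
Time = 3928 / 7000
Time = 0.5611 seconds


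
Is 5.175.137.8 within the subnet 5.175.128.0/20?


Subnet network: 5.175.128.0
Test IP AND mask: 5.175.128.0
Yes, 5.175.137.8 is in 5.175.128.0/20


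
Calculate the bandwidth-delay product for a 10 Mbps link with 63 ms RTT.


BDP = bandwidth * RTT
= 10 Mbps * 63 ms
= 10 * 1e6 * 63 / 1000 bits
= 630000 bits
= 78750 bytes
= 76.9043 KB
BDP = 630000 bits (78750 bytes)


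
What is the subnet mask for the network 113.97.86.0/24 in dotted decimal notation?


/24 means 24 network bits, 8 host bits
Binary: 11111111111111111111111100000000
Mask: 255.255.255.0


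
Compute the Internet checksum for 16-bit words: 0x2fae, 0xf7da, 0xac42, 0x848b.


Sum all words (with carry folding):
+ 0x2fae = 0x2fae
+ 0xf7da = 0x2789
+ 0xac42 = 0xd3cb
+ 0x848b = 0x5857
One's complement: ~0x5857
Checksum = 0xa7a8


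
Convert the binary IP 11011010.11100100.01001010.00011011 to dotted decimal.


11011010 = 218
11100100 = 228
01001010 = 74
00011011 = 27
IP: 218.228.74.27


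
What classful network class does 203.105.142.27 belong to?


First octet: 203
Binary: 11001011
110xxxxx -> Class C (192-223)
Class C, default mask 255.255.255.0 (/24)


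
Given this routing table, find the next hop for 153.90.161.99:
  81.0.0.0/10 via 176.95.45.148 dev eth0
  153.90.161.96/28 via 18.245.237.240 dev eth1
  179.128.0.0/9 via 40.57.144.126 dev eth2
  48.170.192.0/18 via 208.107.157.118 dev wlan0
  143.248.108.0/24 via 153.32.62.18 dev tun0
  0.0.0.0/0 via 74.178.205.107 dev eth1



Longest prefix match for 153.90.161.99:
  /10 81.0.0.0: no
  /28 153.90.161.96: MATCH
  /9 179.128.0.0: no
  /18 48.170.192.0: no
  /24 143.248.108.0: no
  /0 0.0.0.0: MATCH
Selected: next-hop 18.245.237.240 via eth1 (matched /28)


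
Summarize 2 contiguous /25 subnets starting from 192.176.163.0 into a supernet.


Original prefix: /25
Number of subnets: 2 = 2^1
New prefix = 25 - 1 = 24
Supernet: 192.176.163.0/24


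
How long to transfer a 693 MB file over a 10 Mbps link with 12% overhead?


Effective throughput = 10 * (1 - 12/100) = 8.8 Mbps
File size in Mb = 693 * 8 = 5544 Mb
Time = 5544 / 8.8
Time = 630 seconds


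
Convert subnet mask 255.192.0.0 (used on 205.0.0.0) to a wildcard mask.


Subnet mask: 255.192.0.0
Wildcard = 255.255.255.255 - subnet mask
255 - 255 = 0
255 - 192 = 63
255 - 0 = 255
255 - 0 = 255
Wildcard: 0.63.255.255


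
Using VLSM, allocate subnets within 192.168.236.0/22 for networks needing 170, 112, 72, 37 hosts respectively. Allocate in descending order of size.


170 hosts -> /24 (254 usable): 192.168.236.0/24
112 hosts -> /25 (126 usable): 192.168.237.0/25
72 hosts -> /25 (126 usable): 192.168.237.128/25
37 hosts -> /26 (62 usable): 192.168.238.0/26
Allocation: 192.168.236.0/24 (170 hosts, 254 usable); 192.168.237.0/25 (112 hosts, 126 usable); 192.168.237.128/25 (72 hosts, 126 usable); 192.168.238.0/26 (37 hosts, 62 usable)


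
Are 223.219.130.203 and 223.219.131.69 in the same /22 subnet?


Mask: 255.255.252.0
223.219.130.203 AND mask = 223.219.128.0
223.219.131.69 AND mask = 223.219.128.0
Yes, same subnet (223.219.128.0)


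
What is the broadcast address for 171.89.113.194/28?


Network: 171.89.113.192/28
Host bits = 4
Set all host bits to 1:
Broadcast: 171.89.113.207


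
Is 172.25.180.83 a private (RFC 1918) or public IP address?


RFC 1918 private ranges:
  10.0.0.0/8 (10.0.0.0 - 10.255.255.255)
  172.16.0.0/12 (172.16.0.0 - 172.31.255.255)
  192.168.0.0/16 (192.168.0.0 - 192.168.255.255)
Private (in 172.16.0.0/12)


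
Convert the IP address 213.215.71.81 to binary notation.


213 = 11010101
215 = 11010111
71 = 01000111
81 = 01010001
Binary: 11010101.11010111.01000111.01010001


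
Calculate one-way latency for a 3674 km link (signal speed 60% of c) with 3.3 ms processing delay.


Speed = 0.6 * 3e5 km/s = 180000 km/s
Propagation delay = 3674 / 180000 = 0.0204 s = 20.4111 ms
Processing delay = 3.3 ms
Total one-way latency = 23.7111 ms


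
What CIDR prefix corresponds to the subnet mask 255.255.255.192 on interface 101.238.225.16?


Binary: 11111111.11111111.11111111.11000000
Count leading 1s
Prefix: /26


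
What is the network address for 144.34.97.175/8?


IP:   10010000.00100010.01100001.10101111
Mask: 11111111.00000000.00000000.00000000
AND operation:
Net:  10010000.00000000.00000000.00000000
Network: 144.0.0.0/8


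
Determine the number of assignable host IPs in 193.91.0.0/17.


Host bits = 32 - 17 = 15
Total addresses = 2^15 = 32768
Usable = total - 2 (network and broadcast)
Usable hosts: 32766


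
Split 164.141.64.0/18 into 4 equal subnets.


New prefix = 18 + 2 = 20
Each subnet has 4096 addresses
  164.141.64.0/20
  164.141.80.0/20
  164.141.96.0/20
  164.141.112.0/20
Subnets: 164.141.64.0/20, 164.141.80.0/20, 164.141.96.0/20, 164.141.112.0/20


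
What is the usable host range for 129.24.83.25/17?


Network: 129.24.0.0
Broadcast: 129.24.127.255
First usable = network + 1
Last usable = broadcast - 1
Range: 129.24.0.1 to 129.24.127.254


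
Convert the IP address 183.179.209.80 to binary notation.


183 = 10110111
179 = 10110011
209 = 11010001
80 = 01010000
Binary: 10110111.10110011.11010001.01010000


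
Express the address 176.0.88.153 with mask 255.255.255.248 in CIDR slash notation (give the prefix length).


Binary: 11111111.11111111.11111111.11111000
Count leading 1s
Prefix: /29


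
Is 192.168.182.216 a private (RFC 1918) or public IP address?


RFC 1918 private ranges:
  10.0.0.0/8 (10.0.0.0 - 10.255.255.255)
  172.16.0.0/12 (172.16.0.0 - 172.31.255.255)
  192.168.0.0/16 (192.168.0.0 - 192.168.255.255)
Private (in 192.168.0.0/16)


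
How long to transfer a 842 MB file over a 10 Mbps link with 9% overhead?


Effective throughput = 10 * (1 - 9/100) = 9.1 Mbps
File size in Mb = 842 * 8 = 6736 Mb
Time = 6736 / 9.1
Time = 740.2198 seconds


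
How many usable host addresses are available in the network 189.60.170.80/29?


Host bits = 32 - 29 = 3
Total addresses = 2^3 = 8
Usable = total - 2 (network and broadcast)
Usable hosts: 6


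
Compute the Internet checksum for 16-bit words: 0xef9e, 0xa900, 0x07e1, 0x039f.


Sum all words (with carry folding):
+ 0xef9e = 0xef9e
+ 0xa900 = 0x989f
+ 0x07e1 = 0xa080
+ 0x039f = 0xa41f
One's complement: ~0xa41f
Checksum = 0x5be0


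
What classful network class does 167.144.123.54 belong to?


First octet: 167
Binary: 10100111
10xxxxxx -> Class B (128-191)
Class B, default mask 255.255.0.0 (/16)


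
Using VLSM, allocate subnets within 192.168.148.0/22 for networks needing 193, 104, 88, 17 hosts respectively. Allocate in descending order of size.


193 hosts -> /24 (254 usable): 192.168.148.0/24
104 hosts -> /25 (126 usable): 192.168.149.0/25
88 hosts -> /25 (126 usable): 192.168.149.128/25
17 hosts -> /27 (30 usable): 192.168.150.0/27
Allocation: 192.168.148.0/24 (193 hosts, 254 usable); 192.168.149.0/25 (104 hosts, 126 usable); 192.168.149.128/25 (88 hosts, 126 usable); 192.168.150.0/27 (17 hosts, 30 usable)


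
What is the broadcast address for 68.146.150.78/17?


Network: 68.146.128.0/17
Host bits = 15
Set all host bits to 1:
Broadcast: 68.146.255.255


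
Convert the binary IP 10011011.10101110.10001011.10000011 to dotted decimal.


10011011 = 155
10101110 = 174
10001011 = 139
10000011 = 131
IP: 155.174.139.131


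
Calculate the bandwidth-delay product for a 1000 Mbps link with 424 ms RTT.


BDP = bandwidth * RTT
= 1000 Mbps * 424 ms
= 1000 * 1e6 * 424 / 1000 bits
= 424000000 bits
= 53000000 bytes
= 51757.8125 KB
BDP = 424000000 bits (53000000 bytes)


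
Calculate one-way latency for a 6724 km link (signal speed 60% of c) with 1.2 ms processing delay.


Speed = 0.6 * 3e5 km/s = 180000 km/s
Propagation delay = 6724 / 180000 = 0.0374 s = 37.3556 ms
Processing delay = 1.2 ms
Total one-way latency = 38.5556 ms


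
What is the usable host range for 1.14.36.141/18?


Network: 1.14.0.0
Broadcast: 1.14.63.255
First usable = network + 1
Last usable = broadcast - 1
Range: 1.14.0.1 to 1.14.63.254


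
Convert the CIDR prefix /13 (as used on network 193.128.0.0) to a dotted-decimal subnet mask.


/13 means 13 network bits, 19 host bits
Binary: 11111111111110000000000000000000
Mask: 255.248.0.0


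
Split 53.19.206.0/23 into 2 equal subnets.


New prefix = 23 + 1 = 24
Each subnet has 256 addresses
  53.19.206.0/24
  53.19.207.0/24
Subnets: 53.19.206.0/24, 53.19.207.0/24


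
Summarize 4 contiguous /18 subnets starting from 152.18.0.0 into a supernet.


Original prefix: /18
Number of subnets: 4 = 2^2
New prefix = 18 - 2 = 16
Supernet: 152.18.0.0/16


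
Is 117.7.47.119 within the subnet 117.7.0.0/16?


Subnet network: 117.7.0.0
Test IP AND mask: 117.7.0.0
Yes, 117.7.47.119 is in 117.7.0.0/16


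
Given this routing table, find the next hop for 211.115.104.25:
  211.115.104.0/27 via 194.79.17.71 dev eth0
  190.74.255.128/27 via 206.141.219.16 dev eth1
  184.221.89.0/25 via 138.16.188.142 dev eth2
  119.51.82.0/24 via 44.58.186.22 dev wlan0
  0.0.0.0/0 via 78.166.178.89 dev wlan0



Longest prefix match for 211.115.104.25:
  /27 211.115.104.0: MATCH
  /27 190.74.255.128: no
  /25 184.221.89.0: no
  /24 119.51.82.0: no
  /0 0.0.0.0: MATCH
Selected: next-hop 194.79.17.71 via eth0 (matched /27)


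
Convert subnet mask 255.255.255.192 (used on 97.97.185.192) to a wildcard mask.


Subnet mask: 255.255.255.192
Wildcard = 255.255.255.255 - subnet mask
255 - 255 = 0
255 - 255 = 0
255 - 255 = 0
255 - 192 = 63
Wildcard: 0.0.0.63


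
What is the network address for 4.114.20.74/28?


IP:   00000100.01110010.00010100.01001010
Mask: 11111111.11111111.11111111.11110000
AND operation:
Net:  00000100.01110010.00010100.01000000
Network: 4.114.20.64/28


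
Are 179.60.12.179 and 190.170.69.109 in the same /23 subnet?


Mask: 255.255.254.0
179.60.12.179 AND mask = 179.60.12.0
190.170.69.109 AND mask = 190.170.68.0
No, different subnets (179.60.12.0 vs 190.170.68.0)


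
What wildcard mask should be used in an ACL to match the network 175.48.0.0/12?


Subnet mask: 255.240.0.0
Wildcard = 255.255.255.255 - subnet mask
255 - 255 = 0
255 - 240 = 15
255 - 0 = 255
255 - 0 = 255
Wildcard: 0.15.255.255


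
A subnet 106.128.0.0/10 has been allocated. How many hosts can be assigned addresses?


Host bits = 32 - 10 = 22
Total addresses = 2^22 = 4194304
Usable = total - 2 (network and broadcast)
Usable hosts: 4194302


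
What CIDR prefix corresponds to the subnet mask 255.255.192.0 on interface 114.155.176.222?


Binary: 11111111.11111111.11000000.00000000
Count leading 1s
Prefix: /18


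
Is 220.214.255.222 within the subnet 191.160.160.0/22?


Subnet network: 191.160.160.0
Test IP AND mask: 220.214.252.0
No, 220.214.255.222 is not in 191.160.160.0/22


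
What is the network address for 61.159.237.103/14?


IP:   00111101.10011111.11101101.01100111
Mask: 11111111.11111100.00000000.00000000
AND operation:
Net:  00111101.10011100.00000000.00000000
Network: 61.156.0.0/14


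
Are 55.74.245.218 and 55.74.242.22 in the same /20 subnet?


Mask: 255.255.240.0
55.74.245.218 AND mask = 55.74.240.0
55.74.242.22 AND mask = 55.74.240.0
Yes, same subnet (55.74.240.0)


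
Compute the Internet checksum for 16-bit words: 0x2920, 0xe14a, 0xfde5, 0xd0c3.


Sum all words (with carry folding):
+ 0x2920 = 0x2920
+ 0xe14a = 0x0a6b
+ 0xfde5 = 0x0851
+ 0xd0c3 = 0xd914
One's complement: ~0xd914
Checksum = 0x26eb


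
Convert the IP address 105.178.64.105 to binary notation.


105 = 01101001
178 = 10110010
64 = 01000000
105 = 01101001
Binary: 01101001.10110010.01000000.01101001


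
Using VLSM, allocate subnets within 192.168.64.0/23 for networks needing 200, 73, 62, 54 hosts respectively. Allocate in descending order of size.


200 hosts -> /24 (254 usable): 192.168.64.0/24
73 hosts -> /25 (126 usable): 192.168.65.0/25
62 hosts -> /26 (62 usable): 192.168.65.128/26
54 hosts -> /26 (62 usable): 192.168.65.192/26
Allocation: 192.168.64.0/24 (200 hosts, 254 usable); 192.168.65.0/25 (73 hosts, 126 usable); 192.168.65.128/26 (62 hosts, 62 usable); 192.168.65.192/26 (54 hosts, 62 usable)


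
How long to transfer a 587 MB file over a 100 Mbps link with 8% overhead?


Effective throughput = 100 * (1 - 8/100) = 92 Mbps
File size in Mb = 587 * 8 = 4696 Mb
Time = 4696 / 92
Time = 51.0435 seconds


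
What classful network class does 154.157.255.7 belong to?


First octet: 154
Binary: 10011010
10xxxxxx -> Class B (128-191)
Class B, default mask 255.255.0.0 (/16)


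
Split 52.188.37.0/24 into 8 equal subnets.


New prefix = 24 + 3 = 27
Each subnet has 32 addresses
  52.188.37.0/27
  52.188.37.32/27
  52.188.37.64/27
  52.188.37.96/27
  52.188.37.128/27
  52.188.37.160/27
  52.188.37.192/27
  52.188.37.224/27
Subnets: 52.188.37.0/27, 52.188.37.32/27, 52.188.37.64/27, 52.188.37.96/27, 52.188.37.128/27, 52.188.37.160/27, 52.188.37.192/27, 52.188.37.224/27


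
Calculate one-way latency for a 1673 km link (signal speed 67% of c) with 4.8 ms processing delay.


Speed = 0.67 * 3e5 km/s = 201000 km/s
Propagation delay = 1673 / 201000 = 0.0083 s = 8.3234 ms
Processing delay = 4.8 ms
Total one-way latency = 13.1234 ms


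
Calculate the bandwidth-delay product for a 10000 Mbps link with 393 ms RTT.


BDP = bandwidth * RTT
= 10000 Mbps * 393 ms
= 10000 * 1e6 * 393 / 1000 bits
= 3930000000 bits
= 491250000 bytes
= 479736.3281 KB
BDP = 3930000000 bits (491250000 bytes)


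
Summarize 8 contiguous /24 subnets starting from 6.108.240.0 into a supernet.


Original prefix: /24
Number of subnets: 8 = 2^3
New prefix = 24 - 3 = 21
Supernet: 6.108.240.0/21


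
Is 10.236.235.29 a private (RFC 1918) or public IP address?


RFC 1918 private ranges:
  10.0.0.0/8 (10.0.0.0 - 10.255.255.255)
  172.16.0.0/12 (172.16.0.0 - 172.31.255.255)
  192.168.0.0/16 (192.168.0.0 - 192.168.255.255)
Private (in 10.0.0.0/8)


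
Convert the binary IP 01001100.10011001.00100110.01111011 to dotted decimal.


01001100 = 76
10011001 = 153
00100110 = 38
01111011 = 123
IP: 76.153.38.123


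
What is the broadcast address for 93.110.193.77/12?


Network: 93.96.0.0/12
Host bits = 20
Set all host bits to 1:
Broadcast: 93.111.255.255


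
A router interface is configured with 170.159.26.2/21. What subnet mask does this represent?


/21 means 21 network bits, 11 host bits
Binary: 11111111111111111111100000000000
Mask: 255.255.248.0


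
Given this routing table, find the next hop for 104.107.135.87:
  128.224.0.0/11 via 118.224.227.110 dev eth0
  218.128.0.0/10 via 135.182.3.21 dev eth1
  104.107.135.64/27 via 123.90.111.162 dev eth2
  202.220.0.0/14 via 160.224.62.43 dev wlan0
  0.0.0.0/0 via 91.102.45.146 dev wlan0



Longest prefix match for 104.107.135.87:
  /11 128.224.0.0: no
  /10 218.128.0.0: no
  /27 104.107.135.64: MATCH
  /14 202.220.0.0: no
  /0 0.0.0.0: MATCH
Selected: next-hop 123.90.111.162 via eth2 (matched /27)


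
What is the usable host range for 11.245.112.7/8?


Network: 11.0.0.0
Broadcast: 11.255.255.255
First usable = network + 1
Last usable = broadcast - 1
Range: 11.0.0.1 to 11.255.255.254


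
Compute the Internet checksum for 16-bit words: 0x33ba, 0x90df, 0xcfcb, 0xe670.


Sum all words (with carry folding):
+ 0x33ba = 0x33ba
+ 0x90df = 0xc499
+ 0xcfcb = 0x9465
+ 0xe670 = 0x7ad6
One's complement: ~0x7ad6
Checksum = 0x8529


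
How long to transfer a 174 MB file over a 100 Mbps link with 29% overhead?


Effective throughput = 100 * (1 - 29/100) = 71 Mbps
File size in Mb = 174 * 8 = 1392 Mb
Time = 1392 / 71
Time = 19.6056 seconds


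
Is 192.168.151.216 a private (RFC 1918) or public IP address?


RFC 1918 private ranges:
  10.0.0.0/8 (10.0.0.0 - 10.255.255.255)
  172.16.0.0/12 (172.16.0.0 - 172.31.255.255)
  192.168.0.0/16 (192.168.0.0 - 192.168.255.255)
Private (in 192.168.0.0/16)


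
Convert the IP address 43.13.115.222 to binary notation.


43 = 00101011
13 = 00001101
115 = 01110011
222 = 11011110
Binary: 00101011.00001101.01110011.11011110


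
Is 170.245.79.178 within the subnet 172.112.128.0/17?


Subnet network: 172.112.128.0
Test IP AND mask: 170.245.0.0
No, 170.245.79.178 is not in 172.112.128.0/17


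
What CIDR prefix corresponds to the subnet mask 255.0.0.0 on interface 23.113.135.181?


Binary: 11111111.00000000.00000000.00000000
Count leading 1s
Prefix: /8


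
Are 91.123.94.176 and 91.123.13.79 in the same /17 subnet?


Mask: 255.255.128.0
91.123.94.176 AND mask = 91.123.0.0
91.123.13.79 AND mask = 91.123.0.0
Yes, same subnet (91.123.0.0)


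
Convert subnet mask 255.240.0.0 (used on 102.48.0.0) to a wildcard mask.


Subnet mask: 255.240.0.0
Wildcard = 255.255.255.255 - subnet mask
255 - 255 = 0
255 - 240 = 15
255 - 0 = 255
255 - 0 = 255
Wildcard: 0.15.255.255


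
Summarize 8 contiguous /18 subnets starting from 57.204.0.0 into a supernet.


Original prefix: /18
Number of subnets: 8 = 2^3
New prefix = 18 - 3 = 15
Supernet: 57.204.0.0/15


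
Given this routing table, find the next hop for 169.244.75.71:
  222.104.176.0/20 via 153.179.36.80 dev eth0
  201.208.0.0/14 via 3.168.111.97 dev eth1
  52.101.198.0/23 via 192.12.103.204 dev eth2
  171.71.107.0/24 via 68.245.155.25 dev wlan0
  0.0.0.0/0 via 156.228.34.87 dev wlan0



Longest prefix match for 169.244.75.71:
  /20 222.104.176.0: no
  /14 201.208.0.0: no
  /23 52.101.198.0: no
  /24 171.71.107.0: no
  /0 0.0.0.0: MATCH
Selected: next-hop 156.228.34.87 via wlan0 (matched /0)


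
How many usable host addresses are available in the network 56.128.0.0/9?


Host bits = 32 - 9 = 23
Total addresses = 2^23 = 8388608
Usable = total - 2 (network and broadcast)
Usable hosts: 8388606


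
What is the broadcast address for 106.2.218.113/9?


Network: 106.0.0.0/9
Host bits = 23
Set all host bits to 1:
Broadcast: 106.127.255.255


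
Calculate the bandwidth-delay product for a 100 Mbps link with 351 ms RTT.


BDP = bandwidth * RTT
= 100 Mbps * 351 ms
= 100 * 1e6 * 351 / 1000 bits
= 35100000 bits
= 4387500 bytes
= 4284.668 KB
BDP = 35100000 bits (4387500 bytes)


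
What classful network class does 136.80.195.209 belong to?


First octet: 136
Binary: 10001000
10xxxxxx -> Class B (128-191)
Class B, default mask 255.255.0.0 (/16)


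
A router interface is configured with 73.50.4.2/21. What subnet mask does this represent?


/21 means 21 network bits, 11 host bits
Binary: 11111111111111111111100000000000
Mask: 255.255.248.0


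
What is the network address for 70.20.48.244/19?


IP:   01000110.00010100.00110000.11110100
Mask: 11111111.11111111.11100000.00000000
AND operation:
Net:  01000110.00010100.00100000.00000000
Network: 70.20.32.0/19


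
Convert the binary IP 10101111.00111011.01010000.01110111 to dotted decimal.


10101111 = 175
00111011 = 59
01010000 = 80
01110111 = 119
IP: 175.59.80.119


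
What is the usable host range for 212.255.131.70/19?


Network: 212.255.128.0
Broadcast: 212.255.159.255
First usable = network + 1
Last usable = broadcast - 1
Range: 212.255.128.1 to 212.255.159.254


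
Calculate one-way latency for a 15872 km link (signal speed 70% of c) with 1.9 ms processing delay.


Speed = 0.7 * 3e5 km/s = 210000 km/s
Propagation delay = 15872 / 210000 = 0.0756 s = 75.581 ms
Processing delay = 1.9 ms
Total one-way latency = 77.481 ms


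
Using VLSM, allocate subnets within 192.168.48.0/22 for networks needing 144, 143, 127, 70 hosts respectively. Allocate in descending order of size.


144 hosts -> /24 (254 usable): 192.168.48.0/24
143 hosts -> /24 (254 usable): 192.168.49.0/24
127 hosts -> /24 (254 usable): 192.168.50.0/24
70 hosts -> /25 (126 usable): 192.168.51.0/25
Allocation: 192.168.48.0/24 (144 hosts, 254 usable); 192.168.49.0/24 (143 hosts, 254 usable); 192.168.50.0/24 (127 hosts, 254 usable); 192.168.51.0/25 (70 hosts, 126 usable)


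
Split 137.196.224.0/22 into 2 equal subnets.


New prefix = 22 + 1 = 23
Each subnet has 512 addresses
  137.196.224.0/23
  137.196.226.0/23
Subnets: 137.196.224.0/23, 137.196.226.0/23


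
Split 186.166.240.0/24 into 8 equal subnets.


New prefix = 24 + 3 = 27
Each subnet has 32 addresses
  186.166.240.0/27
  186.166.240.32/27
  186.166.240.64/27
  186.166.240.96/27
  186.166.240.128/27
  186.166.240.160/27
  186.166.240.192/27
  186.166.240.224/27
Subnets: 186.166.240.0/27, 186.166.240.32/27, 186.166.240.64/27, 186.166.240.96/27, 186.166.240.128/27, 186.166.240.160/27, 186.166.240.192/27, 186.166.240.224/27


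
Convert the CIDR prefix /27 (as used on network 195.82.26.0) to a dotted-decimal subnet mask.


/27 means 27 network bits, 5 host bits
Binary: 11111111111111111111111111100000
Mask: 255.255.255.224


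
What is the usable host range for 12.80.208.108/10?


Network: 12.64.0.0
Broadcast: 12.127.255.255
First usable = network + 1
Last usable = broadcast - 1
Range: 12.64.0.1 to 12.127.255.254


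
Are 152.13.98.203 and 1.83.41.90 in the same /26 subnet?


Mask: 255.255.255.192
152.13.98.203 AND mask = 152.13.98.192
1.83.41.90 AND mask = 1.83.41.64
No, different subnets (152.13.98.192 vs 1.83.41.64)
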